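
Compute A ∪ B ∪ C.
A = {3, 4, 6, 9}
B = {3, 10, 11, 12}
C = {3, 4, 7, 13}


Set A = {3, 4, 6, 9}
Set B = {3, 10, 11, 12}
Set C = {3, 4, 7, 13}
First, A ∪ B = {3, 4, 6, 9, 10, 11, 12}
Then, (A ∪ B) ∪ C = {3, 4, 6, 7, 9, 10, 11, 12, 13}

{3, 4, 6, 7, 9, 10, 11, 12, 13}


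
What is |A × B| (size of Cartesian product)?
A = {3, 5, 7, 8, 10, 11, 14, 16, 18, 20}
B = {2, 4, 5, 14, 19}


Set A = {3, 5, 7, 8, 10, 11, 14, 16, 18, 20} has 10 elements.
Set B = {2, 4, 5, 14, 19} has 5 elements.
|A × B| = |A| × |B| = 10 × 5 = 50

50


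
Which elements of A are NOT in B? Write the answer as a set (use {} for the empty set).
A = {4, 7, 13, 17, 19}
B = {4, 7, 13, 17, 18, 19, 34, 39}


Set A = {4, 7, 13, 17, 19}
Set B = {4, 7, 13, 17, 18, 19, 34, 39}
Check each element of A against B:
4 ∈ B, 7 ∈ B, 13 ∈ B, 17 ∈ B, 19 ∈ B
Elements of A not in B: {}

{}


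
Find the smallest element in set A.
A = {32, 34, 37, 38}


Set A = {32, 34, 37, 38}
Elements in ascending order: 32, 34, 37, 38
The smallest element is 32.

32


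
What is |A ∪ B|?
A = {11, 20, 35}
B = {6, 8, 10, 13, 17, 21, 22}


Set A = {11, 20, 35}, |A| = 3
Set B = {6, 8, 10, 13, 17, 21, 22}, |B| = 7
A ∩ B = {}, |A ∩ B| = 0
|A ∪ B| = |A| + |B| - |A ∩ B| = 3 + 7 - 0 = 10

10


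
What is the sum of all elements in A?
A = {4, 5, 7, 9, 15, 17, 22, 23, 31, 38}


Set A = {4, 5, 7, 9, 15, 17, 22, 23, 31, 38}
Sum = 4 + 5 + 7 + 9 + 15 + 17 + 22 + 23 + 31 + 38 = 171

171


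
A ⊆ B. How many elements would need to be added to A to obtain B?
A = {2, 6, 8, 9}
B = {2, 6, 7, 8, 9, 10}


Set A = {2, 6, 8, 9}, |A| = 4
Set B = {2, 6, 7, 8, 9, 10}, |B| = 6
Since A ⊆ B: B \ A = {7, 10}
|B| - |A| = 6 - 4 = 2

2


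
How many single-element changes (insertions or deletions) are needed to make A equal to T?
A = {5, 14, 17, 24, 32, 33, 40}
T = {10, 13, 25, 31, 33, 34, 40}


Set A = {5, 14, 17, 24, 32, 33, 40}
Set T = {10, 13, 25, 31, 33, 34, 40}
Elements to remove from A (in A, not in T): {5, 14, 17, 24, 32} → 5 removals
Elements to add to A (in T, not in A): {10, 13, 25, 31, 34} → 5 additions
Total edits = 5 + 5 = 10

10


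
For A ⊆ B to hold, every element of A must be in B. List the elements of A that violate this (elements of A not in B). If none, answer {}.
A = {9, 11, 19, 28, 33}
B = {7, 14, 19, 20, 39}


Set A = {9, 11, 19, 28, 33}
Set B = {7, 14, 19, 20, 39}
Check each element of A against B:
9 ∉ B (include), 11 ∉ B (include), 19 ∈ B, 28 ∉ B (include), 33 ∉ B (include)
Elements of A not in B: {9, 11, 28, 33}

{9, 11, 28, 33}


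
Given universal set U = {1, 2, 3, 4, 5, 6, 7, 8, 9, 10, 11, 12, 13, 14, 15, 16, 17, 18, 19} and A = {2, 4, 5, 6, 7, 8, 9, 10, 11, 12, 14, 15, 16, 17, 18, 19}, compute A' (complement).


Universal set U = {1, 2, 3, 4, 5, 6, 7, 8, 9, 10, 11, 12, 13, 14, 15, 16, 17, 18, 19}
Set A = {2, 4, 5, 6, 7, 8, 9, 10, 11, 12, 14, 15, 16, 17, 18, 19}
A' = U \ A = elements in U but not in A
Checking each element of U:
1 (not in A, include), 2 (in A, exclude), 3 (not in A, include), 4 (in A, exclude), 5 (in A, exclude), 6 (in A, exclude), 7 (in A, exclude), 8 (in A, exclude), 9 (in A, exclude), 10 (in A, exclude), 11 (in A, exclude), 12 (in A, exclude), 13 (not in A, include), 14 (in A, exclude), 15 (in A, exclude), 16 (in A, exclude), 17 (in A, exclude), 18 (in A, exclude), 19 (in A, exclude)
A' = {1, 3, 13}

{1, 3, 13}


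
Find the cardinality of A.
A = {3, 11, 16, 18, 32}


Set A = {3, 11, 16, 18, 32}
Listing elements: 3, 11, 16, 18, 32
Counting: 5 elements
|A| = 5

5


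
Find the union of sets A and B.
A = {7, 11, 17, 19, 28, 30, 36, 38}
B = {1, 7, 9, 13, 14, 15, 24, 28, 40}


Set A = {7, 11, 17, 19, 28, 30, 36, 38}
Set B = {1, 7, 9, 13, 14, 15, 24, 28, 40}
A ∪ B includes all elements in either set.
Elements from A: {7, 11, 17, 19, 28, 30, 36, 38}
Elements from B not already included: {1, 9, 13, 14, 15, 24, 40}
A ∪ B = {1, 7, 9, 11, 13, 14, 15, 17, 19, 24, 28, 30, 36, 38, 40}

{1, 7, 9, 11, 13, 14, 15, 17, 19, 24, 28, 30, 36, 38, 40}


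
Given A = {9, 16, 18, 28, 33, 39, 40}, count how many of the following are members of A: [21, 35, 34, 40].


Set A = {9, 16, 18, 28, 33, 39, 40}
Candidates: [21, 35, 34, 40]
Check each candidate:
21 ∉ A, 35 ∉ A, 34 ∉ A, 40 ∈ A
Count of candidates in A: 1

1


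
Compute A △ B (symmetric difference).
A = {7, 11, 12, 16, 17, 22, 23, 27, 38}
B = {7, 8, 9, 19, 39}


Set A = {7, 11, 12, 16, 17, 22, 23, 27, 38}
Set B = {7, 8, 9, 19, 39}
A △ B = (A \ B) ∪ (B \ A)
Elements in A but not B: {11, 12, 16, 17, 22, 23, 27, 38}
Elements in B but not A: {8, 9, 19, 39}
A △ B = {8, 9, 11, 12, 16, 17, 19, 22, 23, 27, 38, 39}

{8, 9, 11, 12, 16, 17, 19, 22, 23, 27, 38, 39}


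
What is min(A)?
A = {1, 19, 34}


Set A = {1, 19, 34}
Elements in ascending order: 1, 19, 34
The smallest element is 1.

1


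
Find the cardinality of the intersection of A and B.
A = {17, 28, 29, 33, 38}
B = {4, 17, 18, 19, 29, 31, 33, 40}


Set A = {17, 28, 29, 33, 38}
Set B = {4, 17, 18, 19, 29, 31, 33, 40}
A ∩ B = {17, 29, 33}
|A ∩ B| = 3

3


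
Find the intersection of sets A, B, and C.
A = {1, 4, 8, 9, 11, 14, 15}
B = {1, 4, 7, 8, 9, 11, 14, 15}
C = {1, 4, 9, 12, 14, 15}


Set A = {1, 4, 8, 9, 11, 14, 15}
Set B = {1, 4, 7, 8, 9, 11, 14, 15}
Set C = {1, 4, 9, 12, 14, 15}
First, A ∩ B = {1, 4, 8, 9, 11, 14, 15}
Then, (A ∩ B) ∩ C = {1, 4, 9, 14, 15}

{1, 4, 9, 14, 15}


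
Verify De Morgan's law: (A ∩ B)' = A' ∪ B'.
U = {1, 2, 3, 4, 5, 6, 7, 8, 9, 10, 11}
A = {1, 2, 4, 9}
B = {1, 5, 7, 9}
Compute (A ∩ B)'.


U = {1, 2, 3, 4, 5, 6, 7, 8, 9, 10, 11}
A = {1, 2, 4, 9}, B = {1, 5, 7, 9}
A ∩ B = {1, 9}
(A ∩ B)' = U \ (A ∩ B) = {2, 3, 4, 5, 6, 7, 8, 10, 11}
Verification via A' ∪ B': A' = {3, 5, 6, 7, 8, 10, 11}, B' = {2, 3, 4, 6, 8, 10, 11}
A' ∪ B' = {2, 3, 4, 5, 6, 7, 8, 10, 11} ✓

{2, 3, 4, 5, 6, 7, 8, 10, 11}


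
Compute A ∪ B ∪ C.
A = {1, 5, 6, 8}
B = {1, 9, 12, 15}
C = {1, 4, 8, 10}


Set A = {1, 5, 6, 8}
Set B = {1, 9, 12, 15}
Set C = {1, 4, 8, 10}
First, A ∪ B = {1, 5, 6, 8, 9, 12, 15}
Then, (A ∪ B) ∪ C = {1, 4, 5, 6, 8, 9, 10, 12, 15}

{1, 4, 5, 6, 8, 9, 10, 12, 15}


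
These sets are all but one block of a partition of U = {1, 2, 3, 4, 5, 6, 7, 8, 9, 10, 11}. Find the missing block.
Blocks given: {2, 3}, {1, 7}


U = {1, 2, 3, 4, 5, 6, 7, 8, 9, 10, 11}
Shown blocks: {2, 3}, {1, 7}
A partition's blocks are pairwise disjoint and cover U, so the missing block = U \ (union of shown blocks).
Union of shown blocks: {1, 2, 3, 7}
Missing block = U \ (union) = {4, 5, 6, 8, 9, 10, 11}

{4, 5, 6, 8, 9, 10, 11}


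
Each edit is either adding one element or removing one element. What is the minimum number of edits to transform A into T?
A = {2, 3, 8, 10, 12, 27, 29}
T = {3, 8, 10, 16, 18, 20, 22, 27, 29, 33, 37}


Set A = {2, 3, 8, 10, 12, 27, 29}
Set T = {3, 8, 10, 16, 18, 20, 22, 27, 29, 33, 37}
Elements to remove from A (in A, not in T): {2, 12} → 2 removals
Elements to add to A (in T, not in A): {16, 18, 20, 22, 33, 37} → 6 additions
Total edits = 2 + 6 = 8

8


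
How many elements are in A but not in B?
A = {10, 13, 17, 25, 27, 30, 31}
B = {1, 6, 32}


Set A = {10, 13, 17, 25, 27, 30, 31}
Set B = {1, 6, 32}
A \ B = {10, 13, 17, 25, 27, 30, 31}
|A \ B| = 7

7


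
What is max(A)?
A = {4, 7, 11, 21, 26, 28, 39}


Set A = {4, 7, 11, 21, 26, 28, 39}
Elements in ascending order: 4, 7, 11, 21, 26, 28, 39
The largest element is 39.

39


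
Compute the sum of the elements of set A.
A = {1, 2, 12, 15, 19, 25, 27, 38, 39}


Set A = {1, 2, 12, 15, 19, 25, 27, 38, 39}
Sum = 1 + 2 + 12 + 15 + 19 + 25 + 27 + 38 + 39 = 178

178


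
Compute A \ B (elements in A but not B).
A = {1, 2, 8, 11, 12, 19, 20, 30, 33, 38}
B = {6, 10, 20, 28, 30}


Set A = {1, 2, 8, 11, 12, 19, 20, 30, 33, 38}
Set B = {6, 10, 20, 28, 30}
A \ B includes elements in A that are not in B.
Check each element of A:
1 (not in B, keep), 2 (not in B, keep), 8 (not in B, keep), 11 (not in B, keep), 12 (not in B, keep), 19 (not in B, keep), 20 (in B, remove), 30 (in B, remove), 33 (not in B, keep), 38 (not in B, keep)
A \ B = {1, 2, 8, 11, 12, 19, 33, 38}

{1, 2, 8, 11, 12, 19, 33, 38}


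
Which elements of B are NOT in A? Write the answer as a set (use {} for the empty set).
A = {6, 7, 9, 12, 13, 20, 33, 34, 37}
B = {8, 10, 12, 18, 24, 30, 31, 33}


Set A = {6, 7, 9, 12, 13, 20, 33, 34, 37}
Set B = {8, 10, 12, 18, 24, 30, 31, 33}
Check each element of B against A:
8 ∉ A (include), 10 ∉ A (include), 12 ∈ A, 18 ∉ A (include), 24 ∉ A (include), 30 ∉ A (include), 31 ∉ A (include), 33 ∈ A
Elements of B not in A: {8, 10, 18, 24, 30, 31}

{8, 10, 18, 24, 30, 31}


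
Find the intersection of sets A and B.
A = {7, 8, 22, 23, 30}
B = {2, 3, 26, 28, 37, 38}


Set A = {7, 8, 22, 23, 30}
Set B = {2, 3, 26, 28, 37, 38}
A ∩ B includes only elements in both sets.
Check each element of A against B:
7 ✗, 8 ✗, 22 ✗, 23 ✗, 30 ✗
A ∩ B = {}

{}


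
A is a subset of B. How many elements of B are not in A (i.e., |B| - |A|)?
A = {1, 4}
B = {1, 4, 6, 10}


Set A = {1, 4}, |A| = 2
Set B = {1, 4, 6, 10}, |B| = 4
Since A ⊆ B: B \ A = {6, 10}
|B| - |A| = 4 - 2 = 2

2


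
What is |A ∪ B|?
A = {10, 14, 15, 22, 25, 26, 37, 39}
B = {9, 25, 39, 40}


Set A = {10, 14, 15, 22, 25, 26, 37, 39}, |A| = 8
Set B = {9, 25, 39, 40}, |B| = 4
A ∩ B = {25, 39}, |A ∩ B| = 2
|A ∪ B| = |A| + |B| - |A ∩ B| = 8 + 4 - 2 = 10

10


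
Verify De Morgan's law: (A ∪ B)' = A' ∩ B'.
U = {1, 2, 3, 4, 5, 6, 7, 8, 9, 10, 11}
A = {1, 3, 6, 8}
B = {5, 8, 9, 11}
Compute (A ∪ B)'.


U = {1, 2, 3, 4, 5, 6, 7, 8, 9, 10, 11}
A = {1, 3, 6, 8}, B = {5, 8, 9, 11}
A ∪ B = {1, 3, 5, 6, 8, 9, 11}
(A ∪ B)' = U \ (A ∪ B) = {2, 4, 7, 10}
Verification via A' ∩ B': A' = {2, 4, 5, 7, 9, 10, 11}, B' = {1, 2, 3, 4, 6, 7, 10}
A' ∩ B' = {2, 4, 7, 10} ✓

{2, 4, 7, 10}


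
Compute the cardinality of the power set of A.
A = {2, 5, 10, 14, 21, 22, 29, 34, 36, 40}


Set A = {2, 5, 10, 14, 21, 22, 29, 34, 36, 40}
|A| = 10
The power set P(A) contains all subsets of A.
|P(A)| = 2^|A| = 2^10 = 1024

1024


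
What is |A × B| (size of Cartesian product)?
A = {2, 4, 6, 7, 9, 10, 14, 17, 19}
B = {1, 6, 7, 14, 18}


Set A = {2, 4, 6, 7, 9, 10, 14, 17, 19} has 9 elements.
Set B = {1, 6, 7, 14, 18} has 5 elements.
|A × B| = |A| × |B| = 9 × 5 = 45

45


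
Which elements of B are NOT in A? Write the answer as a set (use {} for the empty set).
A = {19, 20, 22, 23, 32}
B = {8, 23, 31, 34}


Set A = {19, 20, 22, 23, 32}
Set B = {8, 23, 31, 34}
Check each element of B against A:
8 ∉ A (include), 23 ∈ A, 31 ∉ A (include), 34 ∉ A (include)
Elements of B not in A: {8, 31, 34}

{8, 31, 34}


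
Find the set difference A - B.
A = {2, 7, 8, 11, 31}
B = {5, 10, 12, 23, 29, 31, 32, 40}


Set A = {2, 7, 8, 11, 31}
Set B = {5, 10, 12, 23, 29, 31, 32, 40}
A \ B includes elements in A that are not in B.
Check each element of A:
2 (not in B, keep), 7 (not in B, keep), 8 (not in B, keep), 11 (not in B, keep), 31 (in B, remove)
A \ B = {2, 7, 8, 11}

{2, 7, 8, 11}


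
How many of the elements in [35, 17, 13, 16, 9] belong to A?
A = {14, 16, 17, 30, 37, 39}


Set A = {14, 16, 17, 30, 37, 39}
Candidates: [35, 17, 13, 16, 9]
Check each candidate:
35 ∉ A, 17 ∈ A, 13 ∉ A, 16 ∈ A, 9 ∉ A
Count of candidates in A: 2

2


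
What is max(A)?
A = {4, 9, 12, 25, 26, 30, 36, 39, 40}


Set A = {4, 9, 12, 25, 26, 30, 36, 39, 40}
Elements in ascending order: 4, 9, 12, 25, 26, 30, 36, 39, 40
The largest element is 40.

40


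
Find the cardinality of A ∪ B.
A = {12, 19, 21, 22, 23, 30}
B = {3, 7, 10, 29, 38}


Set A = {12, 19, 21, 22, 23, 30}, |A| = 6
Set B = {3, 7, 10, 29, 38}, |B| = 5
A ∩ B = {}, |A ∩ B| = 0
|A ∪ B| = |A| + |B| - |A ∩ B| = 6 + 5 - 0 = 11

11


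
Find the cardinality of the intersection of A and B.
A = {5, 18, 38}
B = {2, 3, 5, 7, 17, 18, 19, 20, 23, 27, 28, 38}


Set A = {5, 18, 38}
Set B = {2, 3, 5, 7, 17, 18, 19, 20, 23, 27, 28, 38}
A ∩ B = {5, 18, 38}
|A ∩ B| = 3

3


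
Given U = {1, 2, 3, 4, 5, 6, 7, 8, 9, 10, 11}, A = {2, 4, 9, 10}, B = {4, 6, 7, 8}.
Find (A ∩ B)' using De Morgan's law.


U = {1, 2, 3, 4, 5, 6, 7, 8, 9, 10, 11}
A = {2, 4, 9, 10}, B = {4, 6, 7, 8}
A ∩ B = {4}
(A ∩ B)' = U \ (A ∩ B) = {1, 2, 3, 5, 6, 7, 8, 9, 10, 11}
Verification via A' ∪ B': A' = {1, 3, 5, 6, 7, 8, 11}, B' = {1, 2, 3, 5, 9, 10, 11}
A' ∪ B' = {1, 2, 3, 5, 6, 7, 8, 9, 10, 11} ✓

{1, 2, 3, 5, 6, 7, 8, 9, 10, 11}


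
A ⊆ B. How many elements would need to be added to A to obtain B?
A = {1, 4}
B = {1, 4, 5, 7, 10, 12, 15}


Set A = {1, 4}, |A| = 2
Set B = {1, 4, 5, 7, 10, 12, 15}, |B| = 7
Since A ⊆ B: B \ A = {5, 7, 10, 12, 15}
|B| - |A| = 7 - 2 = 5

5


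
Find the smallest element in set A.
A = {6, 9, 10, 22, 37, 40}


Set A = {6, 9, 10, 22, 37, 40}
Elements in ascending order: 6, 9, 10, 22, 37, 40
The smallest element is 6.

6


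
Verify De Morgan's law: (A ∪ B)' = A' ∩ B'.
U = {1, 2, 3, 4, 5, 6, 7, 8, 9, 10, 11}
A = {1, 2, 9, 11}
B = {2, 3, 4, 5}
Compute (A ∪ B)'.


U = {1, 2, 3, 4, 5, 6, 7, 8, 9, 10, 11}
A = {1, 2, 9, 11}, B = {2, 3, 4, 5}
A ∪ B = {1, 2, 3, 4, 5, 9, 11}
(A ∪ B)' = U \ (A ∪ B) = {6, 7, 8, 10}
Verification via A' ∩ B': A' = {3, 4, 5, 6, 7, 8, 10}, B' = {1, 6, 7, 8, 9, 10, 11}
A' ∩ B' = {6, 7, 8, 10} ✓

{6, 7, 8, 10}


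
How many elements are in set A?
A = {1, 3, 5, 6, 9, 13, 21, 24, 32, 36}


Set A = {1, 3, 5, 6, 9, 13, 21, 24, 32, 36}
Listing elements: 1, 3, 5, 6, 9, 13, 21, 24, 32, 36
Counting: 10 elements
|A| = 10

10


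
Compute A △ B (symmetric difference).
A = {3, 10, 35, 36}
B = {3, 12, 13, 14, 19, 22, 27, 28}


Set A = {3, 10, 35, 36}
Set B = {3, 12, 13, 14, 19, 22, 27, 28}
A △ B = (A \ B) ∪ (B \ A)
Elements in A but not B: {10, 35, 36}
Elements in B but not A: {12, 13, 14, 19, 22, 27, 28}
A △ B = {10, 12, 13, 14, 19, 22, 27, 28, 35, 36}

{10, 12, 13, 14, 19, 22, 27, 28, 35, 36}


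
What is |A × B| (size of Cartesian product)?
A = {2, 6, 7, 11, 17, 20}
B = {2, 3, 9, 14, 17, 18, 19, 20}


Set A = {2, 6, 7, 11, 17, 20} has 6 elements.
Set B = {2, 3, 9, 14, 17, 18, 19, 20} has 8 elements.
|A × B| = |A| × |B| = 6 × 8 = 48

48


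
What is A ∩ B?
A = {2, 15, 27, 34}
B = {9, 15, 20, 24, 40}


Set A = {2, 15, 27, 34}
Set B = {9, 15, 20, 24, 40}
A ∩ B includes only elements in both sets.
Check each element of A against B:
2 ✗, 15 ✓, 27 ✗, 34 ✗
A ∩ B = {15}

{15}


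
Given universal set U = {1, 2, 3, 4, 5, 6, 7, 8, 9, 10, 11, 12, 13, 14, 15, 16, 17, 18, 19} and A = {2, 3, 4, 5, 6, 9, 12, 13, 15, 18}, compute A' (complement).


Universal set U = {1, 2, 3, 4, 5, 6, 7, 8, 9, 10, 11, 12, 13, 14, 15, 16, 17, 18, 19}
Set A = {2, 3, 4, 5, 6, 9, 12, 13, 15, 18}
A' = U \ A = elements in U but not in A
Checking each element of U:
1 (not in A, include), 2 (in A, exclude), 3 (in A, exclude), 4 (in A, exclude), 5 (in A, exclude), 6 (in A, exclude), 7 (not in A, include), 8 (not in A, include), 9 (in A, exclude), 10 (not in A, include), 11 (not in A, include), 12 (in A, exclude), 13 (in A, exclude), 14 (not in A, include), 15 (in A, exclude), 16 (not in A, include), 17 (not in A, include), 18 (in A, exclude), 19 (not in A, include)
A' = {1, 7, 8, 10, 11, 14, 16, 17, 19}

{1, 7, 8, 10, 11, 14, 16, 17, 19}


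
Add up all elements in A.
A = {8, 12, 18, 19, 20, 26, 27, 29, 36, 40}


Set A = {8, 12, 18, 19, 20, 26, 27, 29, 36, 40}
Sum = 8 + 12 + 18 + 19 + 20 + 26 + 27 + 29 + 36 + 40 = 235

235


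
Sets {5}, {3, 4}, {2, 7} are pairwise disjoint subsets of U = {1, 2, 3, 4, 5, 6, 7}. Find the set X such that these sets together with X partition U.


U = {1, 2, 3, 4, 5, 6, 7}
Shown blocks: {5}, {3, 4}, {2, 7}
A partition's blocks are pairwise disjoint and cover U, so the missing block = U \ (union of shown blocks).
Union of shown blocks: {2, 3, 4, 5, 7}
Missing block = U \ (union) = {1, 6}

{1, 6}


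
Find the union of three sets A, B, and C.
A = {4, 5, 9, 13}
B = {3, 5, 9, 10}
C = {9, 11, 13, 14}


Set A = {4, 5, 9, 13}
Set B = {3, 5, 9, 10}
Set C = {9, 11, 13, 14}
First, A ∪ B = {3, 4, 5, 9, 10, 13}
Then, (A ∪ B) ∪ C = {3, 4, 5, 9, 10, 11, 13, 14}

{3, 4, 5, 9, 10, 11, 13, 14}


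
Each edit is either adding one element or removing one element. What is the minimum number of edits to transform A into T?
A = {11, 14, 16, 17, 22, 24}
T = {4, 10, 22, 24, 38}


Set A = {11, 14, 16, 17, 22, 24}
Set T = {4, 10, 22, 24, 38}
Elements to remove from A (in A, not in T): {11, 14, 16, 17} → 4 removals
Elements to add to A (in T, not in A): {4, 10, 38} → 3 additions
Total edits = 4 + 3 = 7

7


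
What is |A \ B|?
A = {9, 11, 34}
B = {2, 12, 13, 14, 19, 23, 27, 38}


Set A = {9, 11, 34}
Set B = {2, 12, 13, 14, 19, 23, 27, 38}
A \ B = {9, 11, 34}
|A \ B| = 3

3


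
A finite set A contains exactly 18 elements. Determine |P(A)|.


The set has 18 elements.
The power set contains all possible subsets.
|P(A)| = 2^|A| = 2^18 = 262144

262144


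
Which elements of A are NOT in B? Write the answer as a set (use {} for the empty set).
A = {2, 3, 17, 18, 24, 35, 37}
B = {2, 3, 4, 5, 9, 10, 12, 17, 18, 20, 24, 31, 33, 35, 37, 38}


Set A = {2, 3, 17, 18, 24, 35, 37}
Set B = {2, 3, 4, 5, 9, 10, 12, 17, 18, 20, 24, 31, 33, 35, 37, 38}
Check each element of A against B:
2 ∈ B, 3 ∈ B, 17 ∈ B, 18 ∈ B, 24 ∈ B, 35 ∈ B, 37 ∈ B
Elements of A not in B: {}

{}


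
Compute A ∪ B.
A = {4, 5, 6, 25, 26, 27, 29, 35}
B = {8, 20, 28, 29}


Set A = {4, 5, 6, 25, 26, 27, 29, 35}
Set B = {8, 20, 28, 29}
A ∪ B includes all elements in either set.
Elements from A: {4, 5, 6, 25, 26, 27, 29, 35}
Elements from B not already included: {8, 20, 28}
A ∪ B = {4, 5, 6, 8, 20, 25, 26, 27, 28, 29, 35}

{4, 5, 6, 8, 20, 25, 26, 27, 28, 29, 35}


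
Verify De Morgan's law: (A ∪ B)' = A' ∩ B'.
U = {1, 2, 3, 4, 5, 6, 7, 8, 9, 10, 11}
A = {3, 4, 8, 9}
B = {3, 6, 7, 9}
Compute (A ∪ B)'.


U = {1, 2, 3, 4, 5, 6, 7, 8, 9, 10, 11}
A = {3, 4, 8, 9}, B = {3, 6, 7, 9}
A ∪ B = {3, 4, 6, 7, 8, 9}
(A ∪ B)' = U \ (A ∪ B) = {1, 2, 5, 10, 11}
Verification via A' ∩ B': A' = {1, 2, 5, 6, 7, 10, 11}, B' = {1, 2, 4, 5, 8, 10, 11}
A' ∩ B' = {1, 2, 5, 10, 11} ✓

{1, 2, 5, 10, 11}


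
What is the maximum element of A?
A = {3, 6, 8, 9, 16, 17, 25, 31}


Set A = {3, 6, 8, 9, 16, 17, 25, 31}
Elements in ascending order: 3, 6, 8, 9, 16, 17, 25, 31
The largest element is 31.

31


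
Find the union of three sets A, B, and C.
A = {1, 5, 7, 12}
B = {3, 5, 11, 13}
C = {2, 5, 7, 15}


Set A = {1, 5, 7, 12}
Set B = {3, 5, 11, 13}
Set C = {2, 5, 7, 15}
First, A ∪ B = {1, 3, 5, 7, 11, 12, 13}
Then, (A ∪ B) ∪ C = {1, 2, 3, 5, 7, 11, 12, 13, 15}

{1, 2, 3, 5, 7, 11, 12, 13, 15}


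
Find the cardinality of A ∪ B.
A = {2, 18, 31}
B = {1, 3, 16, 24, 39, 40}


Set A = {2, 18, 31}, |A| = 3
Set B = {1, 3, 16, 24, 39, 40}, |B| = 6
A ∩ B = {}, |A ∩ B| = 0
|A ∪ B| = |A| + |B| - |A ∩ B| = 3 + 6 - 0 = 9

9


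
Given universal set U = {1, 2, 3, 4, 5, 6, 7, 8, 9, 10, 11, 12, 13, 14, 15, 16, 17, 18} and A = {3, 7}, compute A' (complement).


Universal set U = {1, 2, 3, 4, 5, 6, 7, 8, 9, 10, 11, 12, 13, 14, 15, 16, 17, 18}
Set A = {3, 7}
A' = U \ A = elements in U but not in A
Checking each element of U:
1 (not in A, include), 2 (not in A, include), 3 (in A, exclude), 4 (not in A, include), 5 (not in A, include), 6 (not in A, include), 7 (in A, exclude), 8 (not in A, include), 9 (not in A, include), 10 (not in A, include), 11 (not in A, include), 12 (not in A, include), 13 (not in A, include), 14 (not in A, include), 15 (not in A, include), 16 (not in A, include), 17 (not in A, include), 18 (not in A, include)
A' = {1, 2, 4, 5, 6, 8, 9, 10, 11, 12, 13, 14, 15, 16, 17, 18}

{1, 2, 4, 5, 6, 8, 9, 10, 11, 12, 13, 14, 15, 16, 17, 18}


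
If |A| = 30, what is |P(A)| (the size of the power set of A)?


The set has 30 elements.
The power set contains all possible subsets.
|P(A)| = 2^|A| = 2^30 = 1073741824

1073741824


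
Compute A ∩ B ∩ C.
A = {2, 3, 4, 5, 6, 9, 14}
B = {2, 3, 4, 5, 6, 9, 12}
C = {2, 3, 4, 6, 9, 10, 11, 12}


Set A = {2, 3, 4, 5, 6, 9, 14}
Set B = {2, 3, 4, 5, 6, 9, 12}
Set C = {2, 3, 4, 6, 9, 10, 11, 12}
First, A ∩ B = {2, 3, 4, 5, 6, 9}
Then, (A ∩ B) ∩ C = {2, 3, 4, 6, 9}

{2, 3, 4, 6, 9}


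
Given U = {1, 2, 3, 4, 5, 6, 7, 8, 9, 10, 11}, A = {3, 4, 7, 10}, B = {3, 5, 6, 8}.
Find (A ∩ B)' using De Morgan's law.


U = {1, 2, 3, 4, 5, 6, 7, 8, 9, 10, 11}
A = {3, 4, 7, 10}, B = {3, 5, 6, 8}
A ∩ B = {3}
(A ∩ B)' = U \ (A ∩ B) = {1, 2, 4, 5, 6, 7, 8, 9, 10, 11}
Verification via A' ∪ B': A' = {1, 2, 5, 6, 8, 9, 11}, B' = {1, 2, 4, 7, 9, 10, 11}
A' ∪ B' = {1, 2, 4, 5, 6, 7, 8, 9, 10, 11} ✓

{1, 2, 4, 5, 6, 7, 8, 9, 10, 11}


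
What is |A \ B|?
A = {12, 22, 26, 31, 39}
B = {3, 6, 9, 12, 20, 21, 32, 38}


Set A = {12, 22, 26, 31, 39}
Set B = {3, 6, 9, 12, 20, 21, 32, 38}
A \ B = {22, 26, 31, 39}
|A \ B| = 4

4


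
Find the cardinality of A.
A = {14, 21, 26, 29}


Set A = {14, 21, 26, 29}
Listing elements: 14, 21, 26, 29
Counting: 4 elements
|A| = 4

4


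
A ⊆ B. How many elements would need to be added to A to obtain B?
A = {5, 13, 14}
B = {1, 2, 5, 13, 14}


Set A = {5, 13, 14}, |A| = 3
Set B = {1, 2, 5, 13, 14}, |B| = 5
Since A ⊆ B: B \ A = {1, 2}
|B| - |A| = 5 - 3 = 2

2


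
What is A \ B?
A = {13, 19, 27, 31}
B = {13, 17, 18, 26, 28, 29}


Set A = {13, 19, 27, 31}
Set B = {13, 17, 18, 26, 28, 29}
A \ B includes elements in A that are not in B.
Check each element of A:
13 (in B, remove), 19 (not in B, keep), 27 (not in B, keep), 31 (not in B, keep)
A \ B = {19, 27, 31}

{19, 27, 31}


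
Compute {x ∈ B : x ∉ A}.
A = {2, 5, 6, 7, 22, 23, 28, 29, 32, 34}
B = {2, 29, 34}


Set A = {2, 5, 6, 7, 22, 23, 28, 29, 32, 34}
Set B = {2, 29, 34}
Check each element of B against A:
2 ∈ A, 29 ∈ A, 34 ∈ A
Elements of B not in A: {}

{}


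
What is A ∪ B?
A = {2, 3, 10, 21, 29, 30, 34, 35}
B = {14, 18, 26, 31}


Set A = {2, 3, 10, 21, 29, 30, 34, 35}
Set B = {14, 18, 26, 31}
A ∪ B includes all elements in either set.
Elements from A: {2, 3, 10, 21, 29, 30, 34, 35}
Elements from B not already included: {14, 18, 26, 31}
A ∪ B = {2, 3, 10, 14, 18, 21, 26, 29, 30, 31, 34, 35}

{2, 3, 10, 14, 18, 21, 26, 29, 30, 31, 34, 35}


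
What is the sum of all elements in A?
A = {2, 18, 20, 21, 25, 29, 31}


Set A = {2, 18, 20, 21, 25, 29, 31}
Sum = 2 + 18 + 20 + 21 + 25 + 29 + 31 = 146

146


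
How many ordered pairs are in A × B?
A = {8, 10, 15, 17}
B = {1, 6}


Set A = {8, 10, 15, 17} has 4 elements.
Set B = {1, 6} has 2 elements.
|A × B| = |A| × |B| = 4 × 2 = 8

8


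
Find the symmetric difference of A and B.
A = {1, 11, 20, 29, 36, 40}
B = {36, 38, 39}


Set A = {1, 11, 20, 29, 36, 40}
Set B = {36, 38, 39}
A △ B = (A \ B) ∪ (B \ A)
Elements in A but not B: {1, 11, 20, 29, 40}
Elements in B but not A: {38, 39}
A △ B = {1, 11, 20, 29, 38, 39, 40}

{1, 11, 20, 29, 38, 39, 40}


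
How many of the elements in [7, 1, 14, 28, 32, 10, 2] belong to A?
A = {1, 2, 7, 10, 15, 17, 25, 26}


Set A = {1, 2, 7, 10, 15, 17, 25, 26}
Candidates: [7, 1, 14, 28, 32, 10, 2]
Check each candidate:
7 ∈ A, 1 ∈ A, 14 ∉ A, 28 ∉ A, 32 ∉ A, 10 ∈ A, 2 ∈ A
Count of candidates in A: 4

4


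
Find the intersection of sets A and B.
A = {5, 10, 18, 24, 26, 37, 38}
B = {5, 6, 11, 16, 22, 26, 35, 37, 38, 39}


Set A = {5, 10, 18, 24, 26, 37, 38}
Set B = {5, 6, 11, 16, 22, 26, 35, 37, 38, 39}
A ∩ B includes only elements in both sets.
Check each element of A against B:
5 ✓, 10 ✗, 18 ✗, 24 ✗, 26 ✓, 37 ✓, 38 ✓
A ∩ B = {5, 26, 37, 38}

{5, 26, 37, 38}


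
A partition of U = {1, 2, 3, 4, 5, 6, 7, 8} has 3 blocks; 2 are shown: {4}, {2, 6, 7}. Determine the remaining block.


U = {1, 2, 3, 4, 5, 6, 7, 8}
Shown blocks: {4}, {2, 6, 7}
A partition's blocks are pairwise disjoint and cover U, so the missing block = U \ (union of shown blocks).
Union of shown blocks: {2, 4, 6, 7}
Missing block = U \ (union) = {1, 3, 5, 8}

{1, 3, 5, 8}


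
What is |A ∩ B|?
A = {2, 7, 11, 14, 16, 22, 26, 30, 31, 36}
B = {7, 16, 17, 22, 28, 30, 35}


Set A = {2, 7, 11, 14, 16, 22, 26, 30, 31, 36}
Set B = {7, 16, 17, 22, 28, 30, 35}
A ∩ B = {7, 16, 22, 30}
|A ∩ B| = 4

4


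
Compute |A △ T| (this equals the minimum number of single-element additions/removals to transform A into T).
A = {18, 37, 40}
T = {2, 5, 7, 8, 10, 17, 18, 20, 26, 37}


Set A = {18, 37, 40}
Set T = {2, 5, 7, 8, 10, 17, 18, 20, 26, 37}
Elements to remove from A (in A, not in T): {40} → 1 removals
Elements to add to A (in T, not in A): {2, 5, 7, 8, 10, 17, 20, 26} → 8 additions
Total edits = 1 + 8 = 9

9


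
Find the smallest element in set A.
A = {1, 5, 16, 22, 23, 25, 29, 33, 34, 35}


Set A = {1, 5, 16, 22, 23, 25, 29, 33, 34, 35}
Elements in ascending order: 1, 5, 16, 22, 23, 25, 29, 33, 34, 35
The smallest element is 1.

1


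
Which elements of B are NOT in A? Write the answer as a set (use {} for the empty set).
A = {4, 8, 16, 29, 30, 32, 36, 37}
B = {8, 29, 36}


Set A = {4, 8, 16, 29, 30, 32, 36, 37}
Set B = {8, 29, 36}
Check each element of B against A:
8 ∈ A, 29 ∈ A, 36 ∈ A
Elements of B not in A: {}

{}


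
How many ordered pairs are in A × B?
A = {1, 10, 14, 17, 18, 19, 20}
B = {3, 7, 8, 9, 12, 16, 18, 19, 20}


Set A = {1, 10, 14, 17, 18, 19, 20} has 7 elements.
Set B = {3, 7, 8, 9, 12, 16, 18, 19, 20} has 9 elements.
|A × B| = |A| × |B| = 7 × 9 = 63

63


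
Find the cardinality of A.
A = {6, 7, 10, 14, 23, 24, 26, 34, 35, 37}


Set A = {6, 7, 10, 14, 23, 24, 26, 34, 35, 37}
Listing elements: 6, 7, 10, 14, 23, 24, 26, 34, 35, 37
Counting: 10 elements
|A| = 10

10


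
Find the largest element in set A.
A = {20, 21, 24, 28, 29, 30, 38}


Set A = {20, 21, 24, 28, 29, 30, 38}
Elements in ascending order: 20, 21, 24, 28, 29, 30, 38
The largest element is 38.

38


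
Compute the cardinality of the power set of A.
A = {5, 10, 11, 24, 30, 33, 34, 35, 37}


Set A = {5, 10, 11, 24, 30, 33, 34, 35, 37}
|A| = 9
The power set P(A) contains all subsets of A.
|P(A)| = 2^|A| = 2^9 = 512

512


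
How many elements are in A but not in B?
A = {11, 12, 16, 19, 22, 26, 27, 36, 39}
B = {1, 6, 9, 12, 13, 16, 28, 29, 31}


Set A = {11, 12, 16, 19, 22, 26, 27, 36, 39}
Set B = {1, 6, 9, 12, 13, 16, 28, 29, 31}
A \ B = {11, 19, 22, 26, 27, 36, 39}
|A \ B| = 7

7


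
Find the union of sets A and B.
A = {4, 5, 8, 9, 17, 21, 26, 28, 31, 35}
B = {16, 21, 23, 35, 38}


Set A = {4, 5, 8, 9, 17, 21, 26, 28, 31, 35}
Set B = {16, 21, 23, 35, 38}
A ∪ B includes all elements in either set.
Elements from A: {4, 5, 8, 9, 17, 21, 26, 28, 31, 35}
Elements from B not already included: {16, 23, 38}
A ∪ B = {4, 5, 8, 9, 16, 17, 21, 23, 26, 28, 31, 35, 38}

{4, 5, 8, 9, 16, 17, 21, 23, 26, 28, 31, 35, 38}


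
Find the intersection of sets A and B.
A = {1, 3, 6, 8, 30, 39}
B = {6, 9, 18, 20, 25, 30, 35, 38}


Set A = {1, 3, 6, 8, 30, 39}
Set B = {6, 9, 18, 20, 25, 30, 35, 38}
A ∩ B includes only elements in both sets.
Check each element of A against B:
1 ✗, 3 ✗, 6 ✓, 8 ✗, 30 ✓, 39 ✗
A ∩ B = {6, 30}

{6, 30}


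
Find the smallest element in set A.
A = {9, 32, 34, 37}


Set A = {9, 32, 34, 37}
Elements in ascending order: 9, 32, 34, 37
The smallest element is 9.

9


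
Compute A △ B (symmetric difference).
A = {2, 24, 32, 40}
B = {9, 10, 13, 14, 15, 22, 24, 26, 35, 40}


Set A = {2, 24, 32, 40}
Set B = {9, 10, 13, 14, 15, 22, 24, 26, 35, 40}
A △ B = (A \ B) ∪ (B \ A)
Elements in A but not B: {2, 32}
Elements in B but not A: {9, 10, 13, 14, 15, 22, 26, 35}
A △ B = {2, 9, 10, 13, 14, 15, 22, 26, 32, 35}

{2, 9, 10, 13, 14, 15, 22, 26, 32, 35}


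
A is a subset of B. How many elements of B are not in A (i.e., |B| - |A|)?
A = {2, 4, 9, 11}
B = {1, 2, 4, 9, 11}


Set A = {2, 4, 9, 11}, |A| = 4
Set B = {1, 2, 4, 9, 11}, |B| = 5
Since A ⊆ B: B \ A = {1}
|B| - |A| = 5 - 4 = 1

1


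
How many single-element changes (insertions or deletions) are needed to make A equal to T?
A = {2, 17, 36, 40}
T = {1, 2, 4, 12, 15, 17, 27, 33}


Set A = {2, 17, 36, 40}
Set T = {1, 2, 4, 12, 15, 17, 27, 33}
Elements to remove from A (in A, not in T): {36, 40} → 2 removals
Elements to add to A (in T, not in A): {1, 4, 12, 15, 27, 33} → 6 additions
Total edits = 2 + 6 = 8

8


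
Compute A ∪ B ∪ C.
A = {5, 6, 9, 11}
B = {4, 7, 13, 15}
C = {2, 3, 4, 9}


Set A = {5, 6, 9, 11}
Set B = {4, 7, 13, 15}
Set C = {2, 3, 4, 9}
First, A ∪ B = {4, 5, 6, 7, 9, 11, 13, 15}
Then, (A ∪ B) ∪ C = {2, 3, 4, 5, 6, 7, 9, 11, 13, 15}

{2, 3, 4, 5, 6, 7, 9, 11, 13, 15}


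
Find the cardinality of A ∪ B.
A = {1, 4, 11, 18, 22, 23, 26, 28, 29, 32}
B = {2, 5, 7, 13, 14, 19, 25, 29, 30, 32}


Set A = {1, 4, 11, 18, 22, 23, 26, 28, 29, 32}, |A| = 10
Set B = {2, 5, 7, 13, 14, 19, 25, 29, 30, 32}, |B| = 10
A ∩ B = {29, 32}, |A ∩ B| = 2
|A ∪ B| = |A| + |B| - |A ∩ B| = 10 + 10 - 2 = 18

18


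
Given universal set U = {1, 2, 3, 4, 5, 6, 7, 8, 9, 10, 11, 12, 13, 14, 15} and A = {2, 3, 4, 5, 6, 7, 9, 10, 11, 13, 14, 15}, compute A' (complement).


Universal set U = {1, 2, 3, 4, 5, 6, 7, 8, 9, 10, 11, 12, 13, 14, 15}
Set A = {2, 3, 4, 5, 6, 7, 9, 10, 11, 13, 14, 15}
A' = U \ A = elements in U but not in A
Checking each element of U:
1 (not in A, include), 2 (in A, exclude), 3 (in A, exclude), 4 (in A, exclude), 5 (in A, exclude), 6 (in A, exclude), 7 (in A, exclude), 8 (not in A, include), 9 (in A, exclude), 10 (in A, exclude), 11 (in A, exclude), 12 (not in A, include), 13 (in A, exclude), 14 (in A, exclude), 15 (in A, exclude)
A' = {1, 8, 12}

{1, 8, 12}


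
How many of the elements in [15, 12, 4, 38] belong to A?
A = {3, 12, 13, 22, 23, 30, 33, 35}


Set A = {3, 12, 13, 22, 23, 30, 33, 35}
Candidates: [15, 12, 4, 38]
Check each candidate:
15 ∉ A, 12 ∈ A, 4 ∉ A, 38 ∉ A
Count of candidates in A: 1

1


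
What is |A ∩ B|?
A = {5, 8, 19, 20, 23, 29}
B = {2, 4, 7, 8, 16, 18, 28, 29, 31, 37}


Set A = {5, 8, 19, 20, 23, 29}
Set B = {2, 4, 7, 8, 16, 18, 28, 29, 31, 37}
A ∩ B = {8, 29}
|A ∩ B| = 2

2


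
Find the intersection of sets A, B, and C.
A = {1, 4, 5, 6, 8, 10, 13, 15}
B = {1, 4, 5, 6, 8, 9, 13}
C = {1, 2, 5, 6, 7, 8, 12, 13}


Set A = {1, 4, 5, 6, 8, 10, 13, 15}
Set B = {1, 4, 5, 6, 8, 9, 13}
Set C = {1, 2, 5, 6, 7, 8, 12, 13}
First, A ∩ B = {1, 4, 5, 6, 8, 13}
Then, (A ∩ B) ∩ C = {1, 5, 6, 8, 13}

{1, 5, 6, 8, 13}


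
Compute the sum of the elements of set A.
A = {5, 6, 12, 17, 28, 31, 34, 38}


Set A = {5, 6, 12, 17, 28, 31, 34, 38}
Sum = 5 + 6 + 12 + 17 + 28 + 31 + 34 + 38 = 171

171


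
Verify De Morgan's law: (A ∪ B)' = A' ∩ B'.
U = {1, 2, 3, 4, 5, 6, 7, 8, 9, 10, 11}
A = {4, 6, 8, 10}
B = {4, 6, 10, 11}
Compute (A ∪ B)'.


U = {1, 2, 3, 4, 5, 6, 7, 8, 9, 10, 11}
A = {4, 6, 8, 10}, B = {4, 6, 10, 11}
A ∪ B = {4, 6, 8, 10, 11}
(A ∪ B)' = U \ (A ∪ B) = {1, 2, 3, 5, 7, 9}
Verification via A' ∩ B': A' = {1, 2, 3, 5, 7, 9, 11}, B' = {1, 2, 3, 5, 7, 8, 9}
A' ∩ B' = {1, 2, 3, 5, 7, 9} ✓

{1, 2, 3, 5, 7, 9}


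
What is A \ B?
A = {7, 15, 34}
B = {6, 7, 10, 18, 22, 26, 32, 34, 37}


Set A = {7, 15, 34}
Set B = {6, 7, 10, 18, 22, 26, 32, 34, 37}
A \ B includes elements in A that are not in B.
Check each element of A:
7 (in B, remove), 15 (not in B, keep), 34 (in B, remove)
A \ B = {15}

{15}


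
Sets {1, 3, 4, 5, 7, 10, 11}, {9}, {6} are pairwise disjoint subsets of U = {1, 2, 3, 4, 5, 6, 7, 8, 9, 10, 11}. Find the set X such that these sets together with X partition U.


U = {1, 2, 3, 4, 5, 6, 7, 8, 9, 10, 11}
Shown blocks: {1, 3, 4, 5, 7, 10, 11}, {9}, {6}
A partition's blocks are pairwise disjoint and cover U, so the missing block = U \ (union of shown blocks).
Union of shown blocks: {1, 3, 4, 5, 6, 7, 9, 10, 11}
Missing block = U \ (union) = {2, 8}

{2, 8}


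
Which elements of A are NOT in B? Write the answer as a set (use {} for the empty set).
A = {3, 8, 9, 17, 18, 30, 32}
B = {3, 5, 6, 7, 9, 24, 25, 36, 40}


Set A = {3, 8, 9, 17, 18, 30, 32}
Set B = {3, 5, 6, 7, 9, 24, 25, 36, 40}
Check each element of A against B:
3 ∈ B, 8 ∉ B (include), 9 ∈ B, 17 ∉ B (include), 18 ∉ B (include), 30 ∉ B (include), 32 ∉ B (include)
Elements of A not in B: {8, 17, 18, 30, 32}

{8, 17, 18, 30, 32}


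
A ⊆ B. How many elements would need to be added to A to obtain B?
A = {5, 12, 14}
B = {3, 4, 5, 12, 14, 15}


Set A = {5, 12, 14}, |A| = 3
Set B = {3, 4, 5, 12, 14, 15}, |B| = 6
Since A ⊆ B: B \ A = {3, 4, 15}
|B| - |A| = 6 - 3 = 3

3


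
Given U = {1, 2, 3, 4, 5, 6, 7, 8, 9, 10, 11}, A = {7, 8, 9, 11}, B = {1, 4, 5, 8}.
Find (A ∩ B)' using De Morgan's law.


U = {1, 2, 3, 4, 5, 6, 7, 8, 9, 10, 11}
A = {7, 8, 9, 11}, B = {1, 4, 5, 8}
A ∩ B = {8}
(A ∩ B)' = U \ (A ∩ B) = {1, 2, 3, 4, 5, 6, 7, 9, 10, 11}
Verification via A' ∪ B': A' = {1, 2, 3, 4, 5, 6, 10}, B' = {2, 3, 6, 7, 9, 10, 11}
A' ∪ B' = {1, 2, 3, 4, 5, 6, 7, 9, 10, 11} ✓

{1, 2, 3, 4, 5, 6, 7, 9, 10, 11}


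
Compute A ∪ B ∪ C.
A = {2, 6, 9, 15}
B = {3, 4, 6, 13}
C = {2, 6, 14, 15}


Set A = {2, 6, 9, 15}
Set B = {3, 4, 6, 13}
Set C = {2, 6, 14, 15}
First, A ∪ B = {2, 3, 4, 6, 9, 13, 15}
Then, (A ∪ B) ∪ C = {2, 3, 4, 6, 9, 13, 14, 15}

{2, 3, 4, 6, 9, 13, 14, 15}


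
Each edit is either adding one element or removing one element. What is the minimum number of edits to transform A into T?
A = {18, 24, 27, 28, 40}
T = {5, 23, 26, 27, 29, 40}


Set A = {18, 24, 27, 28, 40}
Set T = {5, 23, 26, 27, 29, 40}
Elements to remove from A (in A, not in T): {18, 24, 28} → 3 removals
Elements to add to A (in T, not in A): {5, 23, 26, 29} → 4 additions
Total edits = 3 + 4 = 7

7


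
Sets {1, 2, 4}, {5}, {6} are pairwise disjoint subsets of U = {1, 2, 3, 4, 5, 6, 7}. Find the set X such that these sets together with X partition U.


U = {1, 2, 3, 4, 5, 6, 7}
Shown blocks: {1, 2, 4}, {5}, {6}
A partition's blocks are pairwise disjoint and cover U, so the missing block = U \ (union of shown blocks).
Union of shown blocks: {1, 2, 4, 5, 6}
Missing block = U \ (union) = {3, 7}

{3, 7}


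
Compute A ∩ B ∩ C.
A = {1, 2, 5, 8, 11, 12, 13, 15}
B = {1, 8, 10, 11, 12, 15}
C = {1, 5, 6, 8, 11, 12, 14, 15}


Set A = {1, 2, 5, 8, 11, 12, 13, 15}
Set B = {1, 8, 10, 11, 12, 15}
Set C = {1, 5, 6, 8, 11, 12, 14, 15}
First, A ∩ B = {1, 8, 11, 12, 15}
Then, (A ∩ B) ∩ C = {1, 8, 11, 12, 15}

{1, 8, 11, 12, 15}


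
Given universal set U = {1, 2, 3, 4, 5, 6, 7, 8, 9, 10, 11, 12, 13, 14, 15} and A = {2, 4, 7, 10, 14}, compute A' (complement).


Universal set U = {1, 2, 3, 4, 5, 6, 7, 8, 9, 10, 11, 12, 13, 14, 15}
Set A = {2, 4, 7, 10, 14}
A' = U \ A = elements in U but not in A
Checking each element of U:
1 (not in A, include), 2 (in A, exclude), 3 (not in A, include), 4 (in A, exclude), 5 (not in A, include), 6 (not in A, include), 7 (in A, exclude), 8 (not in A, include), 9 (not in A, include), 10 (in A, exclude), 11 (not in A, include), 12 (not in A, include), 13 (not in A, include), 14 (in A, exclude), 15 (not in A, include)
A' = {1, 3, 5, 6, 8, 9, 11, 12, 13, 15}

{1, 3, 5, 6, 8, 9, 11, 12, 13, 15}


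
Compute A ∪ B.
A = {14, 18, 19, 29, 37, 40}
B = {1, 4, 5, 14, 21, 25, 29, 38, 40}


Set A = {14, 18, 19, 29, 37, 40}
Set B = {1, 4, 5, 14, 21, 25, 29, 38, 40}
A ∪ B includes all elements in either set.
Elements from A: {14, 18, 19, 29, 37, 40}
Elements from B not already included: {1, 4, 5, 21, 25, 38}
A ∪ B = {1, 4, 5, 14, 18, 19, 21, 25, 29, 37, 38, 40}

{1, 4, 5, 14, 18, 19, 21, 25, 29, 37, 38, 40}


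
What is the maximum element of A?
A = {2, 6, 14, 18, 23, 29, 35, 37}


Set A = {2, 6, 14, 18, 23, 29, 35, 37}
Elements in ascending order: 2, 6, 14, 18, 23, 29, 35, 37
The largest element is 37.

37


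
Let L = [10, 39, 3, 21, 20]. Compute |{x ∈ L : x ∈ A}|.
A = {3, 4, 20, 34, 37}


Set A = {3, 4, 20, 34, 37}
Candidates: [10, 39, 3, 21, 20]
Check each candidate:
10 ∉ A, 39 ∉ A, 3 ∈ A, 21 ∉ A, 20 ∈ A
Count of candidates in A: 2

2


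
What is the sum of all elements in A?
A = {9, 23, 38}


Set A = {9, 23, 38}
Sum = 9 + 23 + 38 = 70

70


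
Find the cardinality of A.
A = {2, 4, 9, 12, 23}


Set A = {2, 4, 9, 12, 23}
Listing elements: 2, 4, 9, 12, 23
Counting: 5 elements
|A| = 5

5


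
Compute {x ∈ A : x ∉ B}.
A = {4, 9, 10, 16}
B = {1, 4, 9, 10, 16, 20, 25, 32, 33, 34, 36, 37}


Set A = {4, 9, 10, 16}
Set B = {1, 4, 9, 10, 16, 20, 25, 32, 33, 34, 36, 37}
Check each element of A against B:
4 ∈ B, 9 ∈ B, 10 ∈ B, 16 ∈ B
Elements of A not in B: {}

{}


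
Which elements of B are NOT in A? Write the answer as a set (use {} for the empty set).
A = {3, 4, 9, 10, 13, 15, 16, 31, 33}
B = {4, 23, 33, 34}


Set A = {3, 4, 9, 10, 13, 15, 16, 31, 33}
Set B = {4, 23, 33, 34}
Check each element of B against A:
4 ∈ A, 23 ∉ A (include), 33 ∈ A, 34 ∉ A (include)
Elements of B not in A: {23, 34}

{23, 34}


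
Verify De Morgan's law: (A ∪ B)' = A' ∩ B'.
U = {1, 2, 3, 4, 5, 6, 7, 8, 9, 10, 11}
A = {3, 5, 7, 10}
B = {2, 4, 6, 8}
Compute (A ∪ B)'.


U = {1, 2, 3, 4, 5, 6, 7, 8, 9, 10, 11}
A = {3, 5, 7, 10}, B = {2, 4, 6, 8}
A ∪ B = {2, 3, 4, 5, 6, 7, 8, 10}
(A ∪ B)' = U \ (A ∪ B) = {1, 9, 11}
Verification via A' ∩ B': A' = {1, 2, 4, 6, 8, 9, 11}, B' = {1, 3, 5, 7, 9, 10, 11}
A' ∩ B' = {1, 9, 11} ✓

{1, 9, 11}


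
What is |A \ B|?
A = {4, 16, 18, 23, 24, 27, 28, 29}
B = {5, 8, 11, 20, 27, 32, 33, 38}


Set A = {4, 16, 18, 23, 24, 27, 28, 29}
Set B = {5, 8, 11, 20, 27, 32, 33, 38}
A \ B = {4, 16, 18, 23, 24, 28, 29}
|A \ B| = 7

7


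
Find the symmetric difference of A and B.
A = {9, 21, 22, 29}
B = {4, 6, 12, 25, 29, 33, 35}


Set A = {9, 21, 22, 29}
Set B = {4, 6, 12, 25, 29, 33, 35}
A △ B = (A \ B) ∪ (B \ A)
Elements in A but not B: {9, 21, 22}
Elements in B but not A: {4, 6, 12, 25, 33, 35}
A △ B = {4, 6, 9, 12, 21, 22, 25, 33, 35}

{4, 6, 9, 12, 21, 22, 25, 33, 35}


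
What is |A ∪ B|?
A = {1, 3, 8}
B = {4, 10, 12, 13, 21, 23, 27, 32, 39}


Set A = {1, 3, 8}, |A| = 3
Set B = {4, 10, 12, 13, 21, 23, 27, 32, 39}, |B| = 9
A ∩ B = {}, |A ∩ B| = 0
|A ∪ B| = |A| + |B| - |A ∩ B| = 3 + 9 - 0 = 12

12


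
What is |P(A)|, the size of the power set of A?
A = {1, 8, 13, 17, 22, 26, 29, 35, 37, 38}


Set A = {1, 8, 13, 17, 22, 26, 29, 35, 37, 38}
|A| = 10
The power set P(A) contains all subsets of A.
|P(A)| = 2^|A| = 2^10 = 1024

1024


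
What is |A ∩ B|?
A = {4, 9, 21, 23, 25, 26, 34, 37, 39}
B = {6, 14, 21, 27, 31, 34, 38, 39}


Set A = {4, 9, 21, 23, 25, 26, 34, 37, 39}
Set B = {6, 14, 21, 27, 31, 34, 38, 39}
A ∩ B = {21, 34, 39}
|A ∩ B| = 3

3


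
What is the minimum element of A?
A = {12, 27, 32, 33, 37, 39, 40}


Set A = {12, 27, 32, 33, 37, 39, 40}
Elements in ascending order: 12, 27, 32, 33, 37, 39, 40
The smallest element is 12.

12


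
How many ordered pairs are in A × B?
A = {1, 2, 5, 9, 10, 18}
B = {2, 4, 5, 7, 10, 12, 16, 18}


Set A = {1, 2, 5, 9, 10, 18} has 6 elements.
Set B = {2, 4, 5, 7, 10, 12, 16, 18} has 8 elements.
|A × B| = |A| × |B| = 6 × 8 = 48

48


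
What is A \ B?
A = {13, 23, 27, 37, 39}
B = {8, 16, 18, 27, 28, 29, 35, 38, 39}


Set A = {13, 23, 27, 37, 39}
Set B = {8, 16, 18, 27, 28, 29, 35, 38, 39}
A \ B includes elements in A that are not in B.
Check each element of A:
13 (not in B, keep), 23 (not in B, keep), 27 (in B, remove), 37 (not in B, keep), 39 (in B, remove)
A \ B = {13, 23, 37}

{13, 23, 37}


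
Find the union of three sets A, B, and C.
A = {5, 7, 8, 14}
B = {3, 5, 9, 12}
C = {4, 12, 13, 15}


Set A = {5, 7, 8, 14}
Set B = {3, 5, 9, 12}
Set C = {4, 12, 13, 15}
First, A ∪ B = {3, 5, 7, 8, 9, 12, 14}
Then, (A ∪ B) ∪ C = {3, 4, 5, 7, 8, 9, 12, 13, 14, 15}

{3, 4, 5, 7, 8, 9, 12, 13, 14, 15}
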